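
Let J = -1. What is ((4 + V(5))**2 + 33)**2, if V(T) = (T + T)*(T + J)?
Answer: 3876961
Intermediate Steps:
V(T) = 2*T*(-1 + T) (V(T) = (T + T)*(T - 1) = (2*T)*(-1 + T) = 2*T*(-1 + T))
((4 + V(5))**2 + 33)**2 = ((4 + 2*5*(-1 + 5))**2 + 33)**2 = ((4 + 2*5*4)**2 + 33)**2 = ((4 + 40)**2 + 33)**2 = (44**2 + 33)**2 = (1936 + 33)**2 = 1969**2 = 3876961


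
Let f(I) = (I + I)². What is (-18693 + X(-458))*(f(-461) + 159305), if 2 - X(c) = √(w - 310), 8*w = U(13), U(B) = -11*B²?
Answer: -18866489799 - 1009389*I*√8678/4 ≈ -1.8867e+10 - 2.3508e+7*I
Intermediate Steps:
f(I) = 4*I² (f(I) = (2*I)² = 4*I²)
w = -1859/8 (w = (-11*13²)/8 = (-11*169)/8 = (⅛)*(-1859) = -1859/8 ≈ -232.38)
X(c) = 2 - I*√8678/4 (X(c) = 2 - √(-1859/8 - 310) = 2 - √(-4339/8) = 2 - I*√8678/4)
(-18693 + X(-458))*(f(-461) + 159305) = (-18693 + (2 - I*√8678/4))*(4*(-461)² + 159305) = (-18691 - I*√8678/4)*(4*212521 + 159305) = (-18691 - I*√8678/4)*(850084 + 159305) = (-18691 - I*√8678/4)*1009389 = -18866489799 - 1009389*I*√8678/4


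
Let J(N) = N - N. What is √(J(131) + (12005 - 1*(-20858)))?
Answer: √32863 ≈ 181.28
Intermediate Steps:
J(N) = 0
√(J(131) + (12005 - 1*(-20858))) = √(0 + (12005 - 1*(-20858))) = √(0 + (12005 + 20858)) = √(0 + 32863) = √32863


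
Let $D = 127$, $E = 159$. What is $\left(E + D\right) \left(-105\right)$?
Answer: $-30030$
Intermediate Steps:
$\left(E + D\right) \left(-105\right) = \left(159 + 127\right) \left(-105\right) = 286 \left(-105\right) = -30030$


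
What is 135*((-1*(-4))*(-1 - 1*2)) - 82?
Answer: -1702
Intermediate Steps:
135*((-1*(-4))*(-1 - 1*2)) - 82 = 135*(4*(-1 - 2)) - 82 = 135*(4*(-3)) - 82 = 135*(-12) - 82 = -1620 - 82 = -1702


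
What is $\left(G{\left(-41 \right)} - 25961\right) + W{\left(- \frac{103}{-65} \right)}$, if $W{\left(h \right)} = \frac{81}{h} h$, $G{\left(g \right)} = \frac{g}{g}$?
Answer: $-25879$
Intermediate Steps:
$G{\left(g \right)} = 1$
$W{\left(h \right)} = 81$
$\left(G{\left(-41 \right)} - 25961\right) + W{\left(- \frac{103}{-65} \right)} = \left(1 - 25961\right) + 81 = -25960 + 81 = -25879$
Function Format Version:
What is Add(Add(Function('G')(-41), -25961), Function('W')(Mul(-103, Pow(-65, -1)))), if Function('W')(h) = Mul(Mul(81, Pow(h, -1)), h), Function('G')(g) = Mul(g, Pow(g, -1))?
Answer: -25879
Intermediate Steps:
Function('G')(g) = 1
Function('W')(h) = 81
Add(Add(Function('G')(-41), -25961), Function('W')(Mul(-103, Pow(-65, -1)))) = Add(Add(1, -25961), 81) = Add(-25960, 81) = -25879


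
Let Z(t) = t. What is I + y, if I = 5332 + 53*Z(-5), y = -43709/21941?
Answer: 111131338/21941 ≈ 5065.0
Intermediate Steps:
y = -43709/21941 (y = -43709*1/21941 = -43709/21941 ≈ -1.9921)
I = 5067 (I = 5332 + 53*(-5) = 5332 - 265 = 5067)
I + y = 5067 - 43709/21941 = 111131338/21941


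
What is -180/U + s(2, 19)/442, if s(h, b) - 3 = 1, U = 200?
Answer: -1969/2210 ≈ -0.89095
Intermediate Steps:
s(h, b) = 4 (s(h, b) = 3 + 1 = 4)
-180/U + s(2, 19)/442 = -180/200 + 4/442 = -180*1/200 + 4*(1/442) = -9/10 + 2/221 = -1969/2210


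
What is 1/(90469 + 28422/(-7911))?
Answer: 879/79519093 ≈ 1.1054e-5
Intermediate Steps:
1/(90469 + 28422/(-7911)) = 1/(90469 + 28422*(-1/7911)) = 1/(90469 - 3158/879) = 1/(79519093/879) = 879/79519093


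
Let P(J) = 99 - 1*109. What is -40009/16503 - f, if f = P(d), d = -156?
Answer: 125021/16503 ≈ 7.5757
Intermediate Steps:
P(J) = -10 (P(J) = 99 - 109 = -10)
f = -10
-40009/16503 - f = -40009/16503 - 1*(-10) = -40009*1/16503 + 10 = -40009/16503 + 10 = 125021/16503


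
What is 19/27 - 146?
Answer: -3923/27 ≈ -145.30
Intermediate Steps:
19/27 - 146 = -3923/27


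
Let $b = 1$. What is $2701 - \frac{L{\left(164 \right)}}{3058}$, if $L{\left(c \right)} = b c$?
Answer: $\frac{4129747}{1529} \approx 2700.9$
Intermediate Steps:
$L{\left(c \right)} = c$ ($L{\left(c \right)} = 1 c = c$)
$2701 - \frac{L{\left(164 \right)}}{3058} = 2701 - \frac{164}{3058} = 2701 - 164 \cdot \frac{1}{3058} = 2701 - \frac{82}{1529} = \frac{4129747}{1529}$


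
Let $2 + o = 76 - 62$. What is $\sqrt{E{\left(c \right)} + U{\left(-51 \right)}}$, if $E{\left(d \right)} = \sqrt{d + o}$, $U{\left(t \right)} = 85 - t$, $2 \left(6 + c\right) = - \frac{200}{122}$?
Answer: $\frac{\sqrt{506056 + 122 \sqrt{4819}}}{61} \approx 11.759$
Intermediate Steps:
$o = 12$ ($o = -2 + \left(76 - 62\right) = -2 + 14 = 12$)
$c = - \frac{416}{61}$ ($c = -6 + \frac{\left(-200\right) \frac{1}{122}}{2} = -6 + \frac{1}{2} \left(- \frac{100}{61}\right) = -6 - \frac{50}{61} = - \frac{416}{61} \approx -6.8197$)
$E{\left(d \right)} = \sqrt{12 + d}$ ($E{\left(d \right)} = \sqrt{d + 12} = \sqrt{12 + d}$)
$\sqrt{E{\left(c \right)} + U{\left(-51 \right)}} = \sqrt{\sqrt{12 - \frac{416}{61}} + \left(85 - -51\right)} = \sqrt{\sqrt{\frac{316}{61}} + \left(85 + 51\right)} = \sqrt{\frac{2 \sqrt{4819}}{61} + 136} = \sqrt{136 + \frac{2 \sqrt{4819}}{61}}$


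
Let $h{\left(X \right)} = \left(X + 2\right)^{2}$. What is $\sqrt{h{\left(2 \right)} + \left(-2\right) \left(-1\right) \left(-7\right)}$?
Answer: $\sqrt{2} \approx 1.4142$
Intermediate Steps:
$h{\left(X \right)} = \left(2 + X\right)^{2}$
$\sqrt{h{\left(2 \right)} + \left(-2\right) \left(-1\right) \left(-7\right)} = \sqrt{\left(2 + 2\right)^{2} + \left(-2\right) \left(-1\right) \left(-7\right)} = \sqrt{4^{2} + 2 \left(-7\right)} = \sqrt{16 - 14} = \sqrt{2}$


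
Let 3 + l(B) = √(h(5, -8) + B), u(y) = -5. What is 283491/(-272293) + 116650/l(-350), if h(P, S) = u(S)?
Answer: -6813723291/7079618 - 58325*I*√355/182 ≈ -962.44 - 6038.1*I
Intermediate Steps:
h(P, S) = -5
l(B) = -3 + √(-5 + B)
283491/(-272293) + 116650/l(-350) = 283491/(-272293) + 116650/(-3 + √(-5 - 350)) = 283491*(-1/272293) + 116650/(-3 + √(-355)) = -283491/272293 + 116650/(-3 + I*√355)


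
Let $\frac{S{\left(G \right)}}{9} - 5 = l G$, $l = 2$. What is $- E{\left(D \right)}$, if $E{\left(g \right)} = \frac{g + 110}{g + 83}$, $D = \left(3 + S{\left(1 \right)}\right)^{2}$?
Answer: $- \frac{4466}{4439} \approx -1.0061$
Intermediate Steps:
$S{\left(G \right)} = 45 + 18 G$ ($S{\left(G \right)} = 45 + 9 \cdot 2 G = 45 + 18 G$)
$D = 4356$ ($D = \left(3 + \left(45 + 18 \cdot 1\right)\right)^{2} = \left(3 + \left(45 + 18\right)\right)^{2} = \left(3 + 63\right)^{2} = 66^{2} = 4356$)
$E{\left(g \right)} = \frac{110 + g}{83 + g}$
$- E{\left(D \right)} = - \frac{110 + 4356}{83 + 4356} = - \frac{4466}{4439}$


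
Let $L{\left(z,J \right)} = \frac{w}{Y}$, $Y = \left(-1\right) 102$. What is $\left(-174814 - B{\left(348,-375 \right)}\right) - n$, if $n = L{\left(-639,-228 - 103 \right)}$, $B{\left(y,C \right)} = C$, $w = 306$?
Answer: $-174436$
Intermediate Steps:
$Y = -102$
$L{\left(z,J \right)} = -3$ ($L{\left(z,J \right)} = \frac{306}{-102} = 306 \left(- \frac{1}{102}\right) = -3$)
$n = -3$
$\left(-174814 - B{\left(348,-375 \right)}\right) - n = \left(-174814 - -375\right) - -3 = \left(-174814 + 375\right) + 3 = -174439 + 3 = -174436$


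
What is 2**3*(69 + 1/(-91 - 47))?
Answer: 38084/69 ≈ 551.94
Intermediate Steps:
2**3*(69 + 1/(-91 - 47)) = 8*(69 + 1/(-138)) = 8*(69 - 1/138) = 8*(9521/138) = 38084/69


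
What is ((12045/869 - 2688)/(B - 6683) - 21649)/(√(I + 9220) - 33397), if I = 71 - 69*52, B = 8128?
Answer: 41271225299122/63661612569715 + 1235776426*√5703/63661612569715 ≈ 0.64976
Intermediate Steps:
I = -3517 (I = 71 - 3588 = -3517)
((12045/869 - 2688)/(B - 6683) - 21649)/(√(I + 9220) - 33397) = ((12045/869 - 2688)/(8128 - 6683) - 21649)/(√(-3517 + 9220) - 33397) = ((12045*(1/869) - 2688)/1445 - 21649)/(√5703 - 33397) = ((1095/79 - 2688)*(1/1445) - 21649)/(-33397 + √5703) = (-211257/79*1/1445 - 21649)/(-33397 + √5703) = (-211257/114155 - 21649)/(-33397 + √5703) = -2471552852/(114155*(-33397 + √5703))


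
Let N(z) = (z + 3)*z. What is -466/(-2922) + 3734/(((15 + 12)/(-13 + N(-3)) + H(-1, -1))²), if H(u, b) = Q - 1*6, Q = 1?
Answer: 461965159/6182952 ≈ 74.716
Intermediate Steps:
N(z) = z*(3 + z) (N(z) = (3 + z)*z = z*(3 + z))
H(u, b) = -5 (H(u, b) = 1 - 1*6 = 1 - 6 = -5)
-466/(-2922) + 3734/(((15 + 12)/(-13 + N(-3)) + H(-1, -1))²) = -466/(-2922) + 3734/(((15 + 12)/(-13 - 3*(3 - 3)) - 5)²) = -466*(-1/2922) + 3734/((27/(-13 - 3*0) - 5)²) = 233/1461 + 3734/((27/(-13 + 0) - 5)²) = 233/1461 + 3734/((27/(-13) - 5)²) = 233/1461 + 3734/((27*(-1/13) - 5)²) = 233/1461 + 3734/((-27/13 - 5)²) = 233/1461 + 3734/((-92/13)²) = 233/1461 + 3734/(8464/169) = 233/1461 + 3734*(169/8464) = 233/1461 + 315523/4232 = 461965159/6182952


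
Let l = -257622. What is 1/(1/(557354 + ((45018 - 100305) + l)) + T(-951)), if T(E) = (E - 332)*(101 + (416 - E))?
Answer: -244445/460398468579 ≈ -5.3094e-7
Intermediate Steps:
T(E) = (-332 + E)*(517 - E)
1/(1/(557354 + ((45018 - 100305) + l)) + T(-951)) = 1/(1/(557354 + ((45018 - 100305) - 257622)) + (-171644 - 1*(-951)² + 849*(-951))) = 1/(1/(557354 + (-55287 - 257622)) + (-171644 - 1*904401 - 807399)) = 1/(1/(557354 - 312909) + (-171644 - 904401 - 807399)) = 1/(1/244445 - 1883444) = 1/(-460398468579/244445) = -244445/460398468579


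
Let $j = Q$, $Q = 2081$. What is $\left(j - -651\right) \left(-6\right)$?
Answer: $-16392$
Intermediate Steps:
$j = 2081$
$\left(j - -651\right) \left(-6\right) = \left(2081 - -651\right) \left(-6\right) = \left(2081 + 651\right) \left(-6\right) = 2732 \left(-6\right) = -16392$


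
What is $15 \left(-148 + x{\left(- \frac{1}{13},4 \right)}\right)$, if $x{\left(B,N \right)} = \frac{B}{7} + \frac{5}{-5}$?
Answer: $- \frac{203400}{91} \approx -2235.2$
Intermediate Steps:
$x{\left(B,N \right)} = -1 + \frac{B}{7}$ ($x{\left(B,N \right)} = B \frac{1}{7} + 5 \left(- \frac{1}{5}\right) = \frac{B}{7} - 1 = -1 + \frac{B}{7}$)
$15 \left(-148 + x{\left(- \frac{1}{13},4 \right)}\right) = 15 \left(-148 - \left(1 - \frac{\left(-1\right) \frac{1}{13}}{7}\right)\right) = 15 \left(-148 + \left(-1 + \frac{1}{7} \left(- \frac{1}{13}\right)\right)\right) = 15 \left(-148 - \frac{92}{91}\right) = 15 \left(- \frac{13560}{91}\right) = - \frac{203400}{91}$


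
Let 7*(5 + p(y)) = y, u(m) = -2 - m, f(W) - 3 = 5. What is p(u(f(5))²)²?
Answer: 4225/49 ≈ 86.224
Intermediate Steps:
f(W) = 8 (f(W) = 3 + 5 = 8)
p(y) = -5 + y/7
p(u(f(5))²)² = (-5 + (-2 - 1*8)²/7)² = (-5 + (-2 - 8)²/7)² = (-5 + (⅐)*(-10)²)² = (-5 + (⅐)*100)² = (-5 + 100/7)² = (65/7)² = 4225/49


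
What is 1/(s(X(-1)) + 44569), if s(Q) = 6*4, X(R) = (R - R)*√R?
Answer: 1/44593 ≈ 2.2425e-5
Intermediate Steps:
X(R) = 0 (X(R) = 0*√R = 0)
s(Q) = 24
1/(s(X(-1)) + 44569) = 1/(24 + 44569) = 1/44593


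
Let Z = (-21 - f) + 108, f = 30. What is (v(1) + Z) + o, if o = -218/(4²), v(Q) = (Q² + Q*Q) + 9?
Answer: 435/8 ≈ 54.375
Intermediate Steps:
v(Q) = 9 + 2*Q² (v(Q) = (Q² + Q²) + 9 = 2*Q² + 9 = 9 + 2*Q²)
o = -109/8 (o = -218/16 = -218*1/16 = -109/8 ≈ -13.625)
Z = 57 (Z = (-21 - 1*30) + 108 = (-21 - 30) + 108 = -51 + 108 = 57)
(v(1) + Z) + o = ((9 + 2*1²) + 57) - 109/8 = ((9 + 2*1) + 57) - 109/8 = ((9 + 2) + 57) - 109/8 = (11 + 57) - 109/8 = 68 - 109/8 = 435/8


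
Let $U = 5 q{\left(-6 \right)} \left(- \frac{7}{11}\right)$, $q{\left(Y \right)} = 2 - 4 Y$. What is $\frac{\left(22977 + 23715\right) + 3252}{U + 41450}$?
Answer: $\frac{22891}{18960} \approx 1.2073$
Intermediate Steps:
$U = - \frac{910}{11}$ ($U = 5 \left(2 - -24\right) \left(- \frac{7}{11}\right) = 5 \left(2 + 24\right) \left(\left(-7\right) \frac{1}{11}\right) = 5 \cdot 26 \left(- \frac{7}{11}\right) = 130 \left(- \frac{7}{11}\right) = - \frac{910}{11} \approx -82.727$)
$\frac{\left(22977 + 23715\right) + 3252}{U + 41450} = \frac{\left(22977 + 23715\right) + 3252}{- \frac{910}{11} + 41450} = \frac{46692 + 3252}{\frac{455040}{11}} = 49944 \cdot \frac{11}{455040} = \frac{22891}{18960}$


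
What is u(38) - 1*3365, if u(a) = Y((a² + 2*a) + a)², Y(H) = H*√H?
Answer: 3781829747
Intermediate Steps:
Y(H) = H^(3/2)
u(a) = (a² + 3*a)³ (u(a) = (((a² + 2*a) + a)^(3/2))² = ((a² + 3*a)^(3/2))² = (a² + 3*a)³)
u(38) - 1*3365 = 38³*(3 + 38)³ - 1*3365 = 54872*41³ - 3365 = 54872*68921 - 3365 = 3781833112 - 3365 = 3781829747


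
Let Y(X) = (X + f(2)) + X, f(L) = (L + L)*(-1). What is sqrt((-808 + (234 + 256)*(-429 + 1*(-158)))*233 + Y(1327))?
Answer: 2*I*sqrt(16800851) ≈ 8197.8*I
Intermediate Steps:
f(L) = -2*L (f(L) = (2*L)*(-1) = -2*L)
Y(X) = -4 + 2*X (Y(X) = (X - 2*2) + X = (X - 4) + X = (-4 + X) + X = -4 + 2*X)
sqrt((-808 + (234 + 256)*(-429 + 1*(-158)))*233 + Y(1327)) = sqrt((-808 + (234 + 256)*(-429 + 1*(-158)))*233 + (-4 + 2*1327)) = sqrt((-808 + 490*(-429 - 158))*233 + (-4 + 2654)) = sqrt((-808 + 490*(-587))*233 + 2650) = sqrt((-808 - 287630)*233 + 2650) = sqrt(-288438*233 + 2650) = sqrt(-67206054 + 2650) = sqrt(-67203404) = 2*I*sqrt(16800851)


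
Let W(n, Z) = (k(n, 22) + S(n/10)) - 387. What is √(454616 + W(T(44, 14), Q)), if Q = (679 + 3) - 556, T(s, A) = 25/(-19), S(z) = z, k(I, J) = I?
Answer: √655904586/38 ≈ 673.96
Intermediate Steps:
T(s, A) = -25/19 (T(s, A) = 25*(-1/19) = -25/19)
Q = 126 (Q = 682 - 556 = 126)
W(n, Z) = -387 + 11*n/10 (W(n, Z) = (n + n/10) - 387 = 11*n/10 - 387 = -387 + 11*n/10)
√(454616 + W(T(44, 14), Q)) = √(454616 + (-387 + (11/10)*(-25/19))) = √(454616 + (-387 - 55/38)) = √(454616 - 14761/38) = √(17260647/38) = √655904586/38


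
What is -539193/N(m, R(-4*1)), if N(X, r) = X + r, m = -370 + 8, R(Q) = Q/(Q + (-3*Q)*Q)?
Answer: 7449/5 ≈ 1489.8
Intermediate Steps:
R(Q) = Q/(Q - 3*Q²)
m = -362
-539193/N(m, R(-4*1)) = -539193/(-362 - 1/(-1 + 3*(-4*1))) = -539193/(-362 - 1/(-1 + 3*(-4))) = -539193/(-362 - 1/(-1 - 12)) = -539193/(-362 - 1/(-13)) = -539193/(-362 - 1*(-1/13)) = -539193/(-362 + 1/13) = -539193/(-4705/13) = -539193*(-13/4705) = 7449/5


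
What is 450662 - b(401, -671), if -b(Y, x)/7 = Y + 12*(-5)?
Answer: 453049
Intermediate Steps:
b(Y, x) = 420 - 7*Y (b(Y, x) = -7*(Y + 12*(-5)) = -7*(Y - 60) = -7*(-60 + Y) = 420 - 7*Y)
450662 - b(401, -671) = 450662 - (420 - 7*401) = 450662 - (420 - 2807) = 450662 - 1*(-2387) = 450662 + 2387 = 453049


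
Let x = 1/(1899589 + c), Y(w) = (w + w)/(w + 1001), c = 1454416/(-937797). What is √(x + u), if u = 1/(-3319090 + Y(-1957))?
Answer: √1798399531409605803815078875344397035/2826275672638850785071 ≈ 0.00047449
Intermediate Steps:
c = -1454416/937797 (c = 1454416*(-1/937797) = -1454416/937797 ≈ -1.5509)
Y(w) = 2*w/(1001 + w) (Y(w) = (2*w)/(1001 + w) = 2*w/(1001 + w))
u = -478/1586523063 (u = 1/(-3319090 + 2*(-1957)/(1001 - 1957)) = 1/(-3319090 + 2*(-1957)/(-956)) = 1/(-3319090 + 2*(-1957)*(-1/956)) = 1/(-3319090 + 1957/478) = 1/(-1586523063/478) = -478/1586523063 ≈ -3.0129e-7)
x = 937797/1781427411017 (x = 1/(1899589 - 1454416/937797) = 1/(1781427411017/937797) = 937797/1781427411017 ≈ 5.2643e-7)
√(x + u) = √(937797/1781427411017 - 478/1586523063) = √(636314266446085/2826275672638850785071) = √1798399531409605803815078875344397035/2826275672638850785071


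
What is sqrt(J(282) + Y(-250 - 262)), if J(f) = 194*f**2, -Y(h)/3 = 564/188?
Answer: 3*sqrt(1714183) ≈ 3927.8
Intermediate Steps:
Y(h) = -9 (Y(h) = -1692/188 = -3*3 = -9)
sqrt(J(282) + Y(-250 - 262)) = sqrt(194*282**2 - 9) = sqrt(194*79524 - 9) = sqrt(15427656 - 9) = sqrt(15427647) = 3*sqrt(1714183)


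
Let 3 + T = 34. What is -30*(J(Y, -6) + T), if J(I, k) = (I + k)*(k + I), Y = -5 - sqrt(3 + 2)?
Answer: -4710 - 660*sqrt(5) ≈ -6185.8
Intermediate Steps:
T = 31 (T = -3 + 34 = 31)
Y = -5 - sqrt(5) ≈ -7.2361
J(I, k) = (I + k)**2 (J(I, k) = (I + k)*(I + k) = (I + k)**2)
-30*(J(Y, -6) + T) = -30*(((-5 - sqrt(5)) - 6)**2 + 31) = -30*((-11 - sqrt(5))**2 + 31) = -30*(31 + (-11 - sqrt(5))**2) = -930 - 30*(-11 - sqrt(5))**2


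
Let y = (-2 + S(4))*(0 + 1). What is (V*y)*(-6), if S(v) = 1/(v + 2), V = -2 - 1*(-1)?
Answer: -11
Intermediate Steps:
V = -1 (V = -2 + 1 = -1)
S(v) = 1/(2 + v)
y = -11/6 (y = (-2 + 1/(2 + 4))*(0 + 1) = (-2 + 1/6)*1 = -11/6*1 = -11/6 ≈ -1.8333)
(V*y)*(-6) = -1*(-11/6)*(-6) = (11/6)*(-6) = -11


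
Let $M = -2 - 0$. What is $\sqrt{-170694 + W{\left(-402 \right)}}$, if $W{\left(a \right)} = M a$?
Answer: $i \sqrt{169890} \approx 412.18 i$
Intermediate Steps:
$M = -2$ ($M = -2 + 0 = -2$)
$W{\left(a \right)} = - 2 a$
$\sqrt{-170694 + W{\left(-402 \right)}} = \sqrt{-170694 - -804} = \sqrt{-170694 + 804} = \sqrt{-169890} = i \sqrt{169890}$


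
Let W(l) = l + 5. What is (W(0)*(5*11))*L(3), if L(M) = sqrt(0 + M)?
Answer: 275*sqrt(3) ≈ 476.31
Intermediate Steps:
L(M) = sqrt(M)
W(l) = 5 + l
(W(0)*(5*11))*L(3) = ((5 + 0)*(5*11))*sqrt(3) = (5*55)*sqrt(3) = 275*sqrt(3)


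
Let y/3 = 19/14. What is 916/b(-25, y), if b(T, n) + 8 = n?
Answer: -12824/55 ≈ -233.16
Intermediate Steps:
y = 57/14 (y = 3*(19/14) = 57/14 ≈ 4.0714)
b(T, n) = -8 + n
916/b(-25, y) = 916/(-8 + 57/14) = 916/(-55/14) = 916*(-14/55) = -12824/55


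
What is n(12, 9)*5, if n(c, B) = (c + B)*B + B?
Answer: 990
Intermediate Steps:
n(c, B) = B + B*(B + c) (n(c, B) = (B + c)*B + B = B*(B + c) + B = B + B*(B + c))
n(12, 9)*5 = (9*(1 + 9 + 12))*5 = (9*22)*5 = 198*5 = 990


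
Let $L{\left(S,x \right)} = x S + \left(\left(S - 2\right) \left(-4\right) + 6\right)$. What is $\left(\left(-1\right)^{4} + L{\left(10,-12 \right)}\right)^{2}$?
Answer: $21025$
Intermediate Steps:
$L{\left(S,x \right)} = 14 - 4 S + S x$ ($L{\left(S,x \right)} = S x + \left(\left(-2 + S\right) \left(-4\right) + 6\right) = S x + \left(\left(8 - 4 S\right) + 6\right) = S x - \left(-14 + 4 S\right) = 14 - 4 S + S x$)
$\left(\left(-1\right)^{4} + L{\left(10,-12 \right)}\right)^{2} = \left(\left(-1\right)^{4} + \left(14 - 40 + 10 \left(-12\right)\right)\right)^{2} = \left(1 - 146\right)^{2} = \left(-145\right)^{2} = 21025$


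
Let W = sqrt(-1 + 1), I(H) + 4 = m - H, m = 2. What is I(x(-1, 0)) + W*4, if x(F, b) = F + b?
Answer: -1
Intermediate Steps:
I(H) = -2 - H (I(H) = -4 + (2 - H) = -2 - H)
W = 0 (W = sqrt(0) = 0)
I(x(-1, 0)) + W*4 = (-2 - (-1 + 0)) + 0*4 = (-2 - 1*(-1)) + 0 = (-2 + 1) + 0 = -1 + 0 = -1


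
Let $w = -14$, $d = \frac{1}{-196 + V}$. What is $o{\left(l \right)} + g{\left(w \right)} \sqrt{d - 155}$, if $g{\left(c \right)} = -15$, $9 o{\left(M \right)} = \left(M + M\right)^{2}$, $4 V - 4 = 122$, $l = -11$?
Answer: $\frac{484}{9} - \frac{15 i \sqrt{16778013}}{329} \approx 53.778 - 186.75 i$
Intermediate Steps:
$V = \frac{63}{2}$ ($V = 1 + \frac{1}{4} \cdot 122 = 1 + \frac{61}{2} = \frac{63}{2} \approx 31.5$)
$o{\left(M \right)} = \frac{4 M^{2}}{9}$ ($o{\left(M \right)} = \frac{\left(M + M\right)^{2}}{9} = \frac{\left(2 M\right)^{2}}{9} = \frac{4 M^{2}}{9}$)
$d = - \frac{2}{329}$ ($d = \frac{1}{-196 + \frac{63}{2}} = \frac{1}{- \frac{329}{2}} = - \frac{2}{329} \approx -0.006079$)
$o{\left(l \right)} + g{\left(w \right)} \sqrt{d - 155} = \frac{4 \left(-11\right)^{2}}{9} - 15 \sqrt{- \frac{2}{329} - 155} = \frac{4}{9} \cdot 121 - 15 \sqrt{- \frac{50997}{329}} = \frac{484}{9} - 15 \frac{i \sqrt{16778013}}{329} = \frac{484}{9} - \frac{15 i \sqrt{16778013}}{329}$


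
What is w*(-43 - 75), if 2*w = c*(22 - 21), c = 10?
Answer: -590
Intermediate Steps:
w = 5 (w = (10*(22 - 21))/2 = (10*1)/2 = (1/2)*10 = 5)
w*(-43 - 75) = 5*(-43 - 75) = 5*(-118) = -590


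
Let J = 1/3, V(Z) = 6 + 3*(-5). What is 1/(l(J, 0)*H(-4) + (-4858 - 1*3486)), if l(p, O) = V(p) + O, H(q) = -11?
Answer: -1/8245 ≈ -0.00012129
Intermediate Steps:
V(Z) = -9 (V(Z) = 6 - 15 = -9)
J = ⅓ ≈ 0.33333
l(p, O) = -9 + O
1/(l(J, 0)*H(-4) + (-4858 - 1*3486)) = 1/((-9 + 0)*(-11) + (-4858 - 1*3486)) = 1/(-9*(-11) + (-4858 - 3486)) = 1/(99 - 8344) = 1/(-8245) = -1/8245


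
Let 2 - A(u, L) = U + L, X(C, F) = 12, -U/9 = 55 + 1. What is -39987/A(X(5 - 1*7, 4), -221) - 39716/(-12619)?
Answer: -475722421/9174013 ≈ -51.855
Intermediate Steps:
U = -504 (U = -9*(55 + 1) = -9*56 = -504)
A(u, L) = 506 - L (A(u, L) = 2 - (-504 + L) = 2 + (504 - L) = 506 - L)
-39987/A(X(5 - 1*7, 4), -221) - 39716/(-12619) = -39987/(506 - 1*(-221)) - 39716/(-12619) = -39987/(506 + 221) - 39716*(-1/12619) = -39987/727 + 39716/12619 = -475722421/9174013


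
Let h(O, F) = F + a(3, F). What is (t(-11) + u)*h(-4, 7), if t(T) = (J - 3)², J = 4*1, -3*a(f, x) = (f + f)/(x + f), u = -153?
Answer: -5168/5 ≈ -1033.6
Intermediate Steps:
a(f, x) = -2*f/(3*(f + x)) (a(f, x) = -(f + f)/(3*(x + f)) = -2*f/(3*(f + x)))
J = 4
t(T) = 1 (t(T) = (4 - 3)² = 1² = 1)
h(O, F) = F - 6/(9 + 3*F) (h(O, F) = F - 2*3/(3*3 + 3*F) = F - 2*3/(9 + 3*F) = F - 6/(9 + 3*F))
(t(-11) + u)*h(-4, 7) = (1 - 153)*((-2 + 7*(3 + 7))/(3 + 7)) = -152*(-2 + 7*10)/10 = -76*(-2 + 70)/5 = -76*68/5 = -152*34/5 = -5168/5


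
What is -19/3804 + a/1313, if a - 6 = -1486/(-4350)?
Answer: -15309/92849300 ≈ -0.00016488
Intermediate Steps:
a = 13793/2175 (a = 6 - 1486/(-4350) = 6 - 1486*(-1/4350) = 6 + 743/2175 = 13793/2175 ≈ 6.3416)
-19/3804 + a/1313 = -19/3804 + (13793/2175)/1313 = -19*1/3804 + (13793/2175)*(1/1313) = -19/3804 + 1061/219675 = -15309/92849300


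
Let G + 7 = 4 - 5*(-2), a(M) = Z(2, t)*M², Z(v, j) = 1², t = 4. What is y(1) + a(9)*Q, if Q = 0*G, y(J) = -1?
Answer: -1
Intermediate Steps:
Z(v, j) = 1
a(M) = M² (a(M) = 1*M² = M²)
G = 7 (G = -7 + (4 - 5*(-2)) = -7 + (4 + 10) = -7 + 14 = 7)
Q = 0 (Q = 0*7 = 0)
y(1) + a(9)*Q = -1 + 9²*0 = -1 + 81*0 = -1 + 0 = -1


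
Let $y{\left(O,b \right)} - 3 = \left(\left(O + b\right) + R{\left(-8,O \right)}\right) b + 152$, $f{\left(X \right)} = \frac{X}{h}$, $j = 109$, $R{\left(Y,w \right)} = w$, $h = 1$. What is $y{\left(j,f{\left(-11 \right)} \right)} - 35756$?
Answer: $-37878$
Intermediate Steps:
$f{\left(X \right)} = X$ ($f{\left(X \right)} = \frac{X}{1} = X 1 = X$)
$y{\left(O,b \right)} = 155 + b \left(b + 2 O\right)$ ($y{\left(O,b \right)} = 3 + \left(\left(\left(O + b\right) + O\right) b + 152\right) = 3 + \left(\left(b + 2 O\right) b + 152\right) = 3 + \left(b \left(b + 2 O\right) + 152\right) = 3 + \left(152 + b \left(b + 2 O\right)\right) = 155 + b \left(b + 2 O\right)$)
$y{\left(j,f{\left(-11 \right)} \right)} - 35756 = \left(155 + \left(-11\right)^{2} + 2 \cdot 109 \left(-11\right)\right) - 35756 = \left(155 + 121 - 2398\right) - 35756 = -2122 - 35756 = -37878$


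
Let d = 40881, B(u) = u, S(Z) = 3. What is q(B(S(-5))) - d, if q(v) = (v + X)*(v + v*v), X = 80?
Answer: -39885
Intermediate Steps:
q(v) = (80 + v)*(v + v²) (q(v) = (v + 80)*(v + v*v) = (80 + v)*(v + v²))
q(B(S(-5))) - d = 3*(80 + 3² + 81*3) - 1*40881 = 3*(80 + 9 + 243) - 40881 = 3*332 - 40881 = 996 - 40881 = -39885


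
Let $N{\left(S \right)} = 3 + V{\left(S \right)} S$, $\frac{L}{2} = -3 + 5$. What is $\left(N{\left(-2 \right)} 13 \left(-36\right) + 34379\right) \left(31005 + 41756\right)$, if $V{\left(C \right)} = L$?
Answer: $2671711159$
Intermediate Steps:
$L = 4$ ($L = 2 \left(-3 + 5\right) = 2 \cdot 2 = 4$)
$V{\left(C \right)} = 4$
$N{\left(S \right)} = 3 + 4 S$
$\left(N{\left(-2 \right)} 13 \left(-36\right) + 34379\right) \left(31005 + 41756\right) = \left(\left(3 + 4 \left(-2\right)\right) 13 \left(-36\right) + 34379\right) \left(31005 + 41756\right) = \left(\left(3 - 8\right) 13 \left(-36\right) + 34379\right) 72761 = \left(\left(-5\right) 13 \left(-36\right) + 34379\right) 72761 = \left(\left(-65\right) \left(-36\right) + 34379\right) 72761 = \left(2340 + 34379\right) 72761 = 36719 \cdot 72761 = 2671711159$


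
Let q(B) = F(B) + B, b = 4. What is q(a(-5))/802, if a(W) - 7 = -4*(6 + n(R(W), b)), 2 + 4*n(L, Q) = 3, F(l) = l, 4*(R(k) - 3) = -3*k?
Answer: -18/401 ≈ -0.044888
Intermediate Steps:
R(k) = 3 - 3*k/4 (R(k) = 3 + (-3*k)/4 = 3 - 3*k/4)
n(L, Q) = ¼ (n(L, Q) = -½ + (¼)*3 = -½ + ¾ = ¼)
a(W) = -18 (a(W) = 7 - 4*(6 + ¼) = 7 - 4*25/4 = 7 - 25 = -18)
q(B) = 2*B (q(B) = B + B = 2*B)
q(a(-5))/802 = (2*(-18))/802 = -36*1/802 = -18/401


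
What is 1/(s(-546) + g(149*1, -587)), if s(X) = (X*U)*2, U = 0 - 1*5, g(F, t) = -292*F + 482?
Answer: -1/37566 ≈ -2.6620e-5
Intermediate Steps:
g(F, t) = 482 - 292*F
U = -5 (U = 0 - 5 = -5)
s(X) = -10*X (s(X) = (X*(-5))*2 = -5*X*2 = -10*X)
1/(s(-546) + g(149*1, -587)) = 1/(-10*(-546) + (482 - 43508)) = 1/(5460 + (482 - 292*149)) = 1/(5460 + (482 - 43508)) = 1/(5460 - 43026) = 1/(-37566) = -1/37566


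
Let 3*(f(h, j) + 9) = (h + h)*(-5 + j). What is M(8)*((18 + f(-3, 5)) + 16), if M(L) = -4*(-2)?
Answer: 200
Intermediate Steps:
f(h, j) = -9 + 2*h*(-5 + j)/3 (f(h, j) = -9 + ((h + h)*(-5 + j))/3 = -9 + ((2*h)*(-5 + j))/3 = -9 + (2*h*(-5 + j))/3 = -9 + 2*h*(-5 + j)/3)
M(L) = 8
M(8)*((18 + f(-3, 5)) + 16) = 8*((18 + (-9 - 10/3*(-3) + (⅔)*(-3)*5)) + 16) = 8*((18 + (-9 + 10 - 10)) + 16) = 8*((18 - 9) + 16) = 8*(9 + 16) = 8*25 = 200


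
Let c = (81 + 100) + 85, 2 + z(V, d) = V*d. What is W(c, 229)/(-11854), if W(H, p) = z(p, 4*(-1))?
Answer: 459/5927 ≈ 0.077442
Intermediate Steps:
z(V, d) = -2 + V*d
c = 266 (c = 181 + 85 = 266)
W(H, p) = -2 - 4*p (W(H, p) = -2 + p*(4*(-1)) = -2 + p*(-4) = -2 - 4*p)
W(c, 229)/(-11854) = (-2 - 4*229)/(-11854) = (-2 - 916)*(-1/11854) = -918*(-1/11854) = 459/5927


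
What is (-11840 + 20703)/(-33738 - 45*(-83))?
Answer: -8863/30003 ≈ -0.29540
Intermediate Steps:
(-11840 + 20703)/(-33738 - 45*(-83)) = 8863/(-33738 + 3735) = 8863/(-30003) = 8863*(-1/30003) = -8863/30003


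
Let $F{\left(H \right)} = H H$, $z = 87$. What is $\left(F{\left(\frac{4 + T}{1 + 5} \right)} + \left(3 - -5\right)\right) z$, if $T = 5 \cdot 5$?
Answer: $\frac{32741}{12} \approx 2728.4$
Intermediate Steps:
$T = 25$
$F{\left(H \right)} = H^{2}$
$\left(F{\left(\frac{4 + T}{1 + 5} \right)} + \left(3 - -5\right)\right) z = \left(\left(\frac{4 + 25}{1 + 5}\right)^{2} + \left(3 - -5\right)\right) 87 = \left(\left(\frac{29}{6}\right)^{2} + \left(3 + 5\right)\right) 87 = \left(\left(29 \cdot \frac{1}{6}\right)^{2} + 8\right) 87 = \left(\left(\frac{29}{6}\right)^{2} + 8\right) 87 = \left(\frac{841}{36} + 8\right) 87 = \frac{1129}{36} \cdot 87 = \frac{32741}{12}$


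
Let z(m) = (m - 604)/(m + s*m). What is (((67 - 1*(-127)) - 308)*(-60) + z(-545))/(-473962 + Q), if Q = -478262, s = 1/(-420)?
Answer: -26040513/3624085192 ≈ -0.0071854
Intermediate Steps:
s = -1/420 ≈ -0.0023810
z(m) = 420*(-604 + m)/(419*m) (z(m) = (m - 604)/(m - m/420) = (-604 + m)/((419*m/420)) = (-604 + m)*(420/(419*m)) = 420*(-604 + m)/(419*m))
(((67 - 1*(-127)) - 308)*(-60) + z(-545))/(-473962 + Q) = (((67 - 1*(-127)) - 308)*(-60) + (420/419)*(-604 - 545)/(-545))/(-473962 - 478262) = (((67 + 127) - 308)*(-60) + (420/419)*(-1/545)*(-1149))/(-952224) = ((194 - 308)*(-60) + 96516/45671)*(-1/952224) = (-114*(-60) + 96516/45671)*(-1/952224) = (6840 + 96516/45671)*(-1/952224) = (312486156/45671)*(-1/952224) = -26040513/3624085192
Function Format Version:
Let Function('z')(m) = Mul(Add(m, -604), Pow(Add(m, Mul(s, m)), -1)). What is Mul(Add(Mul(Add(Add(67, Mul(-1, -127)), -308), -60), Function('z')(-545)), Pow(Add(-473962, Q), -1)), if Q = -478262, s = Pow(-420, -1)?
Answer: Rational(-26040513, 3624085192) ≈ -0.0071854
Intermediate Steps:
s = Rational(-1, 420) ≈ -0.0023810
Function('z')(m) = Mul(Rational(420, 419), Pow(m, -1), Add(-604, m)) (Function('z')(m) = Mul(Add(m, -604), Pow(Add(m, Mul(Rational(-1, 420), m)), -1)) = Mul(Add(-604, m), Pow(Mul(Rational(419, 420), m), -1)) = Mul(Add(-604, m), Mul(Rational(420, 419), Pow(m, -1))) = Mul(Rational(420, 419), Pow(m, -1), Add(-604, m)))
Mul(Add(Mul(Add(Add(67, Mul(-1, -127)), -308), -60), Function('z')(-545)), Pow(Add(-473962, Q), -1)) = Mul(Add(Mul(Add(Add(67, Mul(-1, -127)), -308), -60), Mul(Rational(420, 419), Pow(-545, -1), Add(-604, -545))), Pow(Add(-473962, -478262), -1)) = Mul(Add(Mul(Add(Add(67, 127), -308), -60), Mul(Rational(420, 419), Rational(-1, 545), -1149)), Pow(-952224, -1)) = Mul(Add(Mul(Add(194, -308), -60), Rational(96516, 45671)), Rational(-1, 952224)) = Mul(Add(Mul(-114, -60), Rational(96516, 45671)), Rational(-1, 952224)) = Mul(Add(6840, Rational(96516, 45671)), Rational(-1, 952224)) = Mul(Rational(312486156, 45671), Rational(-1, 952224)) = Rational(-26040513, 3624085192)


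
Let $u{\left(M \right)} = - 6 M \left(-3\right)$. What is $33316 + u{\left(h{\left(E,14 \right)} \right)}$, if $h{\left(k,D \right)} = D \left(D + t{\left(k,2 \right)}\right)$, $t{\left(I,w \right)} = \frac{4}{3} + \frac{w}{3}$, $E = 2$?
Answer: $37348$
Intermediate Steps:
$t{\left(I,w \right)} = \frac{4}{3} + \frac{w}{3}$ ($t{\left(I,w \right)} = 4 \cdot \frac{1}{3} + w \frac{1}{3} = \frac{4}{3} + \frac{w}{3}$)
$h{\left(k,D \right)} = D \left(2 + D\right)$ ($h{\left(k,D \right)} = D \left(D + \left(\frac{4}{3} + \frac{1}{3} \cdot 2\right)\right) = D \left(D + \left(\frac{4}{3} + \frac{2}{3}\right)\right) = D \left(D + 2\right) = D \left(2 + D\right)$)
$u{\left(M \right)} = 18 M$
$33316 + u{\left(h{\left(E,14 \right)} \right)} = 33316 + 18 \cdot 14 \left(2 + 14\right) = 33316 + 18 \cdot 14 \cdot 16 = 33316 + 18 \cdot 224 = 33316 + 4032 = 37348$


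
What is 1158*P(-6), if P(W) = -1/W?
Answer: 193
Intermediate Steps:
1158*P(-6) = 1158*(-1/(-6)) = 1158*(-1*(-⅙)) = 1158*(⅙) = 193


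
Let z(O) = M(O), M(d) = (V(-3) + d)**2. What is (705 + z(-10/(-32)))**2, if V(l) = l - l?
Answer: 32582055025/65536 ≈ 4.9716e+5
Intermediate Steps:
V(l) = 0
M(d) = d**2 (M(d) = (0 + d)**2 = d**2)
z(O) = O**2
(705 + z(-10/(-32)))**2 = (705 + (-10/(-32))**2)**2 = (705 + (-10*(-1/32))**2)**2 = (705 + (5/16)**2)**2 = (705 + 25/256)**2 = (180505/256)**2 = 32582055025/65536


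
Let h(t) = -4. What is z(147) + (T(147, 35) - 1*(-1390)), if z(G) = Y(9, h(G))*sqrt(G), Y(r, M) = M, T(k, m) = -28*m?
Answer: 410 - 28*sqrt(3) ≈ 361.50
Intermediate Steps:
z(G) = -4*sqrt(G)
z(147) + (T(147, 35) - 1*(-1390)) = -28*sqrt(3) + (-28*35 - 1*(-1390)) = -28*sqrt(3) + (-980 + 1390) = -28*sqrt(3) + 410 = 410 - 28*sqrt(3)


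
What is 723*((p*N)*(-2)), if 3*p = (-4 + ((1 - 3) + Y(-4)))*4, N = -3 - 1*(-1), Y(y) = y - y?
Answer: -23136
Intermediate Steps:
Y(y) = 0
N = -2 (N = -3 + 1 = -2)
p = -8 (p = ((-4 + ((1 - 3) + 0))*4)/3 = ((-4 + (-2 + 0))*4)/3 = ((-4 - 2)*4)/3 = (-6*4)/3 = (⅓)*(-24) = -8)
723*((p*N)*(-2)) = 723*(-8*(-2)*(-2)) = 723*(16*(-2)) = 723*(-32) = -23136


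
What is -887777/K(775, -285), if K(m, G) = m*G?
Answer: 887777/220875 ≈ 4.0194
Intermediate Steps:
K(m, G) = G*m
-887777/K(775, -285) = -887777/((-285*775)) = -887777/(-220875) = -887777*(-1/220875) = 887777/220875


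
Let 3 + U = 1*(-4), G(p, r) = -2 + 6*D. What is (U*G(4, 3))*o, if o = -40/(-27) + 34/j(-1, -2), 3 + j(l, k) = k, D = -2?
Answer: -70364/135 ≈ -521.21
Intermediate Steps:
j(l, k) = -3 + k
G(p, r) = -14 (G(p, r) = -2 + 6*(-2) = -2 - 12 = -14)
U = -7 (U = -3 + 1*(-4) = -3 - 4 = -7)
o = -718/135 (o = -40/(-27) + 34/(-3 - 2) = -40*(-1/27) + 34/(-5) = 40/27 + 34*(-⅕) = 40/27 - 34/5 = -718/135 ≈ -5.3185)
(U*G(4, 3))*o = -7*(-14)*(-718/135) = 98*(-718/135) = -70364/135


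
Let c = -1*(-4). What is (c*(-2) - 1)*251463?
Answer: -2263167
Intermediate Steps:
c = 4
(c*(-2) - 1)*251463 = (4*(-2) - 1)*251463 = (-8 - 1)*251463 = -9*251463 = -2263167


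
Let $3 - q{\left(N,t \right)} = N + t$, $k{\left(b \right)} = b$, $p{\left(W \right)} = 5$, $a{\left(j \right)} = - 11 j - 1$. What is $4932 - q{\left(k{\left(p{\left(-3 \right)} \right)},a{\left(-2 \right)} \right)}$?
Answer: $4955$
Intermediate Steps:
$a{\left(j \right)} = -1 - 11 j$
$q{\left(N,t \right)} = 3 - N - t$ ($q{\left(N,t \right)} = 3 - \left(N + t\right) = 3 - N - t$)
$4932 - q{\left(k{\left(p{\left(-3 \right)} \right)},a{\left(-2 \right)} \right)} = 4932 - \left(3 - 5 - \left(-1 - -22\right)\right) = 4932 - \left(3 - 5 - \left(-1 + 22\right)\right) = 4932 - \left(3 - 5 - 21\right) = 4932 - -23 = 4932 + 23 = 4955$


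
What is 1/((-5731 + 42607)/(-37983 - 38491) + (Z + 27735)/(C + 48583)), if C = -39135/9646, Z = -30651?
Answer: -17917570772471/9715428442986 ≈ -1.8442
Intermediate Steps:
C = -39135/9646 (C = -39135*1/9646 = -39135/9646 ≈ -4.0571)
1/((-5731 + 42607)/(-37983 - 38491) + (Z + 27735)/(C + 48583)) = 1/((-5731 + 42607)/(-37983 - 38491) + (-30651 + 27735)/(-39135/9646 + 48583)) = 1/(36876/(-76474) - 2916/468592483/9646) = 1/(36876*(-1/76474) - 2916*9646/468592483) = 1/(-18438/38237 - 28127736/468592483) = 1/(-9715428442986/17917570772471) = -17917570772471/9715428442986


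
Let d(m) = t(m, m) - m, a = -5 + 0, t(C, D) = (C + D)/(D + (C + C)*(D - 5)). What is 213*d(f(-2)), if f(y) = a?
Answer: 19809/19 ≈ 1042.6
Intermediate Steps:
t(C, D) = (C + D)/(D + 2*C*(-5 + D)) (t(C, D) = (C + D)/(D + (2*C)*(-5 + D)) = (C + D)/(D + 2*C*(-5 + D)))
a = -5
f(y) = -5
d(m) = -m + 2*m/(-9*m + 2*m²) (d(m) = (m + m)/(m - 10*m + 2*m*m) - m = (2*m)/(m - 10*m + 2*m²) - m = (2*m)/(-9*m + 2*m²) - m = 2*m/(-9*m + 2*m²) - m = -m + 2*m/(-9*m + 2*m²))
213*d(f(-2)) = 213*((2 - 1*(-5)*(-9 + 2*(-5)))/(-9 + 2*(-5))) = 213*((2 - 1*(-5)*(-9 - 10))/(-9 - 10)) = 213*((2 - 1*(-5)*(-19))/(-19)) = 213*(-(2 - 95)/19) = 213*(-1/19*(-93)) = 213*(93/19) = 19809/19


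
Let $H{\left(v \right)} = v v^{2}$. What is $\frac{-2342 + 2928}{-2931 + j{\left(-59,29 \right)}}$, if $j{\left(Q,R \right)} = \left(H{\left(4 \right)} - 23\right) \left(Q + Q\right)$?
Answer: $- \frac{586}{7769} \approx -0.075428$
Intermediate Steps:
$H{\left(v \right)} = v^{3}$
$j{\left(Q,R \right)} = 82 Q$ ($j{\left(Q,R \right)} = \left(4^{3} - 23\right) \left(Q + Q\right) = \left(64 - 23\right) 2 Q = 41 \cdot 2 Q = 82 Q$)
$\frac{-2342 + 2928}{-2931 + j{\left(-59,29 \right)}} = \frac{-2342 + 2928}{-2931 + 82 \left(-59\right)} = \frac{586}{-2931 - 4838} = \frac{586}{-7769} = 586 \left(- \frac{1}{7769}\right) = - \frac{586}{7769}$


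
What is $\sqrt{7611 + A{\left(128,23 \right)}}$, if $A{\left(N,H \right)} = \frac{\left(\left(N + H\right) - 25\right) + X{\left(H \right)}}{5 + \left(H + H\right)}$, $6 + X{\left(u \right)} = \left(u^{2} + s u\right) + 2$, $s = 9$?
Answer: $\frac{\sqrt{2204441}}{17} \approx 87.337$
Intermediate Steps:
$X{\left(u \right)} = -4 + u^{2} + 9 u$ ($X{\left(u \right)} = -6 + \left(\left(u^{2} + 9 u\right) + 2\right) = -6 + \left(2 + u^{2} + 9 u\right) = -4 + u^{2} + 9 u$)
$A{\left(N,H \right)} = \frac{-29 + N + H^{2} + 10 H}{5 + 2 H}$ ($A{\left(N,H \right)} = \frac{\left(\left(N + H\right) - 25\right) + \left(-4 + H^{2} + 9 H\right)}{5 + \left(H + H\right)} = \frac{\left(\left(H + N\right) - 25\right) + \left(-4 + H^{2} + 9 H\right)}{5 + 2 H} = \frac{\left(-25 + H + N\right) + \left(-4 + H^{2} + 9 H\right)}{5 + 2 H} = \frac{-29 + N + H^{2} + 10 H}{5 + 2 H}$)
$\sqrt{7611 + A{\left(128,23 \right)}} = \sqrt{7611 + \frac{-29 + 128 + 23^{2} + 10 \cdot 23}{5 + 2 \cdot 23}} = \sqrt{7611 + \frac{-29 + 128 + 529 + 230}{5 + 46}} = \sqrt{7611 + \frac{1}{51} \cdot 858} = \sqrt{7611 + \frac{286}{17}} = \sqrt{\frac{129673}{17}} = \frac{\sqrt{2204441}}{17}$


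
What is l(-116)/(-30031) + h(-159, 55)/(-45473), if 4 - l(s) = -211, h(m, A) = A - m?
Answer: -16203329/1365599663 ≈ -0.011865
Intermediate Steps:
l(s) = 215 (l(s) = 4 - 1*(-211) = 4 + 211 = 215)
l(-116)/(-30031) + h(-159, 55)/(-45473) = 215/(-30031) + (55 - 1*(-159))/(-45473) = 215*(-1/30031) + (55 + 159)*(-1/45473) = -215/30031 + 214*(-1/45473) = -215/30031 - 214/45473 = -16203329/1365599663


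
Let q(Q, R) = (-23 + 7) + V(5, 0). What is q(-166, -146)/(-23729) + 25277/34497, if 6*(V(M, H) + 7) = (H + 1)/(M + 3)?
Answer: 9609450325/13097269008 ≈ 0.73370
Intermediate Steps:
V(M, H) = -7 + (1 + H)/(6*(3 + M)) (V(M, H) = -7 + ((H + 1)/(M + 3))/6 = -7 + ((1 + H)/(3 + M))/6 = -7 + (1 + H)/(6*(3 + M)))
q(Q, R) = -1103/48 (q(Q, R) = (-23 + 7) + (-125 + 0 - 42*5)/(6*(3 + 5)) = -16 + (⅙)*(-125 + 0 - 210)/8 = -16 + (⅙)*(⅛)*(-335) = -16 - 335/48 = -1103/48)
q(-166, -146)/(-23729) + 25277/34497 = -1103/48/(-23729) + 25277/34497 = -1103/48*(-1/23729) + 25277*(1/34497) = 1103/1138992 + 25277/34497 = 9609450325/13097269008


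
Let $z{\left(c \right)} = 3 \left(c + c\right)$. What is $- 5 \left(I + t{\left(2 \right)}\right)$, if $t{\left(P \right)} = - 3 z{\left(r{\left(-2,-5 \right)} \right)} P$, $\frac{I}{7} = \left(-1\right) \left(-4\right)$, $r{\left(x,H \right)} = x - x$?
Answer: $-140$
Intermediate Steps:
$r{\left(x,H \right)} = 0$
$z{\left(c \right)} = 6 c$ ($z{\left(c \right)} = 3 \cdot 2 c = 6 c$)
$I = 28$ ($I = 7 \left(\left(-1\right) \left(-4\right)\right) = 7 \cdot 4 = 28$)
$t{\left(P \right)} = 0$ ($t{\left(P \right)} = - 3 \cdot 6 \cdot 0 P = \left(-3\right) 0 P = 0 P = 0$)
$- 5 \left(I + t{\left(2 \right)}\right) = - 5 \left(28 + 0\right) = \left(-5\right) 28 = -140$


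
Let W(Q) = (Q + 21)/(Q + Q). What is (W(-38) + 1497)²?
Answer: 12947936521/5776 ≈ 2.2417e+6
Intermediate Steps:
W(Q) = (21 + Q)/(2*Q) (W(Q) = (21 + Q)/((2*Q)) = (21 + Q)*(1/(2*Q)) = (21 + Q)/(2*Q))
(W(-38) + 1497)² = ((½)*(21 - 38)/(-38) + 1497)² = ((½)*(-1/38)*(-17) + 1497)² = (17/76 + 1497)² = (113789/76)² = 12947936521/5776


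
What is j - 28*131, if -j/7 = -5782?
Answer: 36806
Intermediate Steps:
j = 40474 (j = -7*(-5782) = 40474)
j - 28*131 = 40474 - 28*131 = 40474 - 3668 = 36806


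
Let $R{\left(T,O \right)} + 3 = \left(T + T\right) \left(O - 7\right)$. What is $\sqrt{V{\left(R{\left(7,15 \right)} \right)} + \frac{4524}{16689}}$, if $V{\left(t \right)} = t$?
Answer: $\frac{5 \sqrt{135264345}}{5563} \approx 10.453$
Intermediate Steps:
$R{\left(T,O \right)} = -3 + 2 T \left(-7 + O\right)$ ($R{\left(T,O \right)} = -3 + \left(T + T\right) \left(O - 7\right) = -3 + 2 T \left(-7 + O\right)$)
$\sqrt{V{\left(R{\left(7,15 \right)} \right)} + \frac{4524}{16689}} = \sqrt{\left(-3 - 98 + 2 \cdot 15 \cdot 7\right) + \frac{4524}{16689}} = \sqrt{\left(-3 - 98 + 210\right) + 4524 \cdot \frac{1}{16689}} = \sqrt{109 + \frac{1508}{5563}} = \sqrt{\frac{607875}{5563}} = \frac{5 \sqrt{135264345}}{5563}$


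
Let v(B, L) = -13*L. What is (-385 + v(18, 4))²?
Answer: 190969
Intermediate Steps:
(-385 + v(18, 4))² = (-385 - 13*4)² = (-385 - 52)² = (-437)² = 190969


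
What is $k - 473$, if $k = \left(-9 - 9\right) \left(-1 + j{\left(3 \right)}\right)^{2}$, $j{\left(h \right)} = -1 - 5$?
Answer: $-1355$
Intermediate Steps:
$j{\left(h \right)} = -6$ ($j{\left(h \right)} = -1 - 5 = -6$)
$k = -882$ ($k = \left(-9 - 9\right) \left(-1 - 6\right)^{2} = - 18 \left(-7\right)^{2} = \left(-18\right) 49 = -882$)
$k - 473 = -882 - 473 = -1355$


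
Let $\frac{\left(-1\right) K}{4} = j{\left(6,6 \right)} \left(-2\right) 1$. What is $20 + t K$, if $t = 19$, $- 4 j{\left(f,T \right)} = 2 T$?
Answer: $-436$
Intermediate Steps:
$j{\left(f,T \right)} = - \frac{T}{2}$ ($j{\left(f,T \right)} = - \frac{2 T}{4} = - \frac{T}{2}$)
$K = -24$ ($K = - 4 \left(- \frac{1}{2}\right) 6 \left(-2\right) 1 = - 4 \left(-3\right) \left(-2\right) 1 = - 4 \cdot 6 \cdot 1 = \left(-4\right) 6 = -24$)
$20 + t K = 20 + 19 \left(-24\right) = 20 - 456 = -436$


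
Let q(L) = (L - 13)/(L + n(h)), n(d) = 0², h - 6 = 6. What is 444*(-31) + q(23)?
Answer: -316562/23 ≈ -13764.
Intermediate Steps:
h = 12 (h = 6 + 6 = 12)
n(d) = 0
q(L) = (-13 + L)/L (q(L) = (L - 13)/(L + 0) = (-13 + L)/L)
444*(-31) + q(23) = 444*(-31) + (-13 + 23)/23 = -13764 + (1/23)*10 = -13764 + 10/23 = -316562/23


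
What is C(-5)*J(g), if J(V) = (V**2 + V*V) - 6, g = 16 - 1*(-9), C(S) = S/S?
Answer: 1244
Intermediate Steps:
C(S) = 1
g = 25 (g = 16 + 9 = 25)
J(V) = -6 + 2*V**2 (J(V) = (V**2 + V**2) - 6 = 2*V**2 - 6 = -6 + 2*V**2)
C(-5)*J(g) = 1*(-6 + 2*25**2) = 1*(-6 + 2*625) = 1*(-6 + 1250) = 1*1244 = 1244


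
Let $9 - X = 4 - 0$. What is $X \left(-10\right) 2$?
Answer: $-100$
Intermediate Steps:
$X = 5$ ($X = 9 - \left(4 - 0\right) = 9 - \left(4 + 0\right) = 9 - 4 = 5$)
$X \left(-10\right) 2 = 5 \left(-10\right) 2 = \left(-50\right) 2 = -100$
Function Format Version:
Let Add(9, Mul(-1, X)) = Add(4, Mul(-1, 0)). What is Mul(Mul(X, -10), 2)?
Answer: -100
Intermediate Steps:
X = 5 (X = Add(9, Mul(-1, Add(4, Mul(-1, 0)))) = Add(9, Mul(-1, Add(4, 0))) = Add(9, Mul(-1, 4)) = Add(9, -4) = 5)
Mul(Mul(X, -10), 2) = Mul(Mul(5, -10), 2) = Mul(-50, 2) = -100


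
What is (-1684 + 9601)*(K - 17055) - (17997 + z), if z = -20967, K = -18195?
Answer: -279071280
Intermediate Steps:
(-1684 + 9601)*(K - 17055) - (17997 + z) = (-1684 + 9601)*(-18195 - 17055) - (17997 - 20967) = 7917*(-35250) - 1*(-2970) = -279074250 + 2970 = -279071280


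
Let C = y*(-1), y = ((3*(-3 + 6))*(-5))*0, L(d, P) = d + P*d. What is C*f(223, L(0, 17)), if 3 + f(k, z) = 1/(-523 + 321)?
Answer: 0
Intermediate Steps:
y = 0 (y = ((3*3)*(-5))*0 = (9*(-5))*0 = -45*0 = 0)
C = 0 (C = 0*(-1) = 0)
f(k, z) = -607/202 (f(k, z) = -3 + 1/(-523 + 321) = -3 + 1/(-202) = -3 - 1/202 = -607/202)
C*f(223, L(0, 17)) = 0*(-607/202) = 0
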